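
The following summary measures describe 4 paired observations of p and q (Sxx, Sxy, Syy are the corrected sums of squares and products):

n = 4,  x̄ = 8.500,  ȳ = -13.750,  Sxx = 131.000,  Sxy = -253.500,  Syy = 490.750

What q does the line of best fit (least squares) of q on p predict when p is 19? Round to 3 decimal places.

-34.069

b = Sxy/Sxx = -253.5/131 = -1.935115
a = ȳ − b·x̄ = -13.75 − (-1.935115)·8.5 = 2.698473
ŷ(19) = a + b·19 = 2.698473 + (-1.935115)·19 = -34.068702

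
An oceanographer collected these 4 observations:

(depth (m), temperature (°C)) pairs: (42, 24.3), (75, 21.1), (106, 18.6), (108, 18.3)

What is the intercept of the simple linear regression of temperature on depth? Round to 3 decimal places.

27.975

n = 4, Σx = 331, Σy = 82.3, Σxy = 6551.1, Σx² = 30289
Sxx = Σx² − (Σx)²/n = 30289 − 27390.25 = 2898.75
Sxy = Σxy − (Σx)(Σy)/n = 6551.1 − 6810.325 = -259.225
b = Sxy/Sxx = -259.225/2898.75 = -0.089426
a = ȳ − b·x̄ = 20.575 − (-0.089426)·82.75 = 27.975041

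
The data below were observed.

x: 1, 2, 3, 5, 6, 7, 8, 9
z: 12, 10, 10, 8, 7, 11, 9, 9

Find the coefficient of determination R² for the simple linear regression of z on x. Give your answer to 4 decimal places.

0.2267

n = 8, Σx = 41, Σy = 76, Σxy = 374, Σx² = 269, Σy² = 740
Sxx = Σx² − (Σx)²/n = 269 − 210.125 = 58.875
Sxy = Σxy − (Σx)(Σy)/n = 374 − 389.5 = -15.5
Syy = Σy² − (Σy)²/n = 740 − 722 = 18
R² = Sxy²/(Sxx·Syy) = (-15.5)²/(58.875·18) = 0.226704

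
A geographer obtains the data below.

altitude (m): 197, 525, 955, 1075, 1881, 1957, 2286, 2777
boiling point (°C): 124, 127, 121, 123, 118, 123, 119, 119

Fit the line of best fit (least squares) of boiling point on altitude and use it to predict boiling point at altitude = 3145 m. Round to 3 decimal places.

117.405

n = 8, Σx = 11653, Σy = 974, Σxy = 1404049, Σx² = 22687619
Sxx = Σx² − (Σx)²/n = 22687619 − 16974051.125 = 5713567.875
Sxy = Σxy − (Σx)(Σy)/n = 1404049 − 1418752.75 = -14703.75
b = Sxy/Sxx = -14703.75/5713567.875 = -0.002573
a = ȳ − b·x̄ = 121.75 − (-0.002573)·1456.625 = 125.498595
ŷ(3145) = a + b·3145 = 125.498595 + (-0.002573)·3145 = 117.405001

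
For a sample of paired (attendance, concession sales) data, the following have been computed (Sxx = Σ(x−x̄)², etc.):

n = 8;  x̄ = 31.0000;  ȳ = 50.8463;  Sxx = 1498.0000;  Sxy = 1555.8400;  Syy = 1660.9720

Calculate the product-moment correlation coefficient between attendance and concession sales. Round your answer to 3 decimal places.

0.986

r = Sxy/√(Sxx·Syy) = 1555.84/√(2488136.056) = 1555.84/1577.382660 = 0.986343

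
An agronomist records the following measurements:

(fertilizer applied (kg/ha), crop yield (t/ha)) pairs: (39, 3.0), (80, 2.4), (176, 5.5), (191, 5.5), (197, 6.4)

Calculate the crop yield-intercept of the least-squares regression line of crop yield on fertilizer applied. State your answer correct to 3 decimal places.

1.462

n = 5, Σx = 683, Σy = 22.8, Σxy = 3588.3, Σx² = 114187
Sxx = Σx² − (Σx)²/n = 114187 − 93297.8 = 20889.2
Sxy = Σxy − (Σx)(Σy)/n = 3588.3 − 3114.48 = 473.82
b = Sxy/Sxx = 473.82/20889.2 = 0.022683
a = ȳ − b·x̄ = 4.56 − 0.022683·136.6 = 1.461566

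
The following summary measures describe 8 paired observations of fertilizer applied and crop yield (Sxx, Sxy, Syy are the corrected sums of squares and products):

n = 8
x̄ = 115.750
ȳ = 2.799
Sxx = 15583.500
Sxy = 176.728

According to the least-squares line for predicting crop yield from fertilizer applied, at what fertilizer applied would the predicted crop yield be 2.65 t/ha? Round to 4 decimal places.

b = Sxy/Sxx = 176.728/15583.5 = 0.011341
a = ȳ − b·x̄ = 2.799 − 0.011341·115.75 = 1.486312
Set a + b·x = 2.65: x = (2.65 − 1.486312) / 0.011341 = 102.611496

102.6115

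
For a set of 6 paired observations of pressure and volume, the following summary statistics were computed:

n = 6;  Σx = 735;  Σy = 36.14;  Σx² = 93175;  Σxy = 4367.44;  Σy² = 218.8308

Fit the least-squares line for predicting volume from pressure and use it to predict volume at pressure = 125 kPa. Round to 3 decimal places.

5.976

Sxx = Σx² − (Σx)²/n = 93175 − 90037.5 = 3137.5
Sxy = Σxy − (Σx)(Σy)/n = 4367.44 − 4427.15 = -59.71
b = Sxy/Sxx = -59.71/3137.5 = -0.019031
a = ȳ − b·x̄ = 6.023333 − (-0.019031)·122.5 = 8.354640
ŷ(125) = a + b·125 = 8.354640 + (-0.019031)·125 = 5.975756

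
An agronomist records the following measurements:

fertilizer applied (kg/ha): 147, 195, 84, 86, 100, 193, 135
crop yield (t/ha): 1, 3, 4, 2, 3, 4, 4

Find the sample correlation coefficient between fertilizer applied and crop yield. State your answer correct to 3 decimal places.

0.098

n = 7, Σx = 940, Σy = 21, Σxy = 2852, Σx² = 139560, Σy² = 71
Sxx = Σx² − (Σx)²/n = 139560 − 126228.571429 = 13331.428571
Sxy = Σxy − (Σx)(Σy)/n = 2852 − 2820 = 32
Syy = Σy² − (Σy)²/n = 71 − 63 = 8
r = Sxy/√(Sxx·Syy) = 32/√(106651.428571) = 32/326.575303 = 0.097987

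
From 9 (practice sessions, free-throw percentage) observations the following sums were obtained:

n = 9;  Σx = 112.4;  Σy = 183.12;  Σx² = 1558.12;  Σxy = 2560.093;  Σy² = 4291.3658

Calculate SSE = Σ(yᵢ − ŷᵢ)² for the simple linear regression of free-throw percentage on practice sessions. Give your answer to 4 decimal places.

Sxx = Σx² − (Σx)²/n = 1558.12 − 1403.751111 = 154.368889
Sxy = Σxy − (Σx)(Σy)/n = 2560.093 − 2286.965333 = 273.127667
Syy = Σy² − (Σy)²/n = 4291.3658 − 3725.8816 = 565.4842
b = Sxy/Sxx = 273.127667/154.368889 = 1.769318
SSE = Syy − b·Sxy = 565.4842 − 1.769318·273.127667 = 82.234480

82.2345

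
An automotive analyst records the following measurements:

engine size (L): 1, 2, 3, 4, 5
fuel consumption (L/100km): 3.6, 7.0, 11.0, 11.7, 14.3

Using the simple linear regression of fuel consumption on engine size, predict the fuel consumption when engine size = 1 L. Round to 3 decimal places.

4.300

n = 5, Σx = 15, Σy = 47.6, Σxy = 168.9, Σx² = 55
Sxx = Σx² − (Σx)²/n = 55 − 45 = 10
Sxy = Σxy − (Σx)(Σy)/n = 168.9 − 142.8 = 26.1
b = Sxy/Sxx = 26.1/10 = 2.61
a = ȳ − b·x̄ = 9.52 − 2.61·3 = 1.69
ŷ(1) = a + b·1 = 1.69 + 2.61·1 = 4.3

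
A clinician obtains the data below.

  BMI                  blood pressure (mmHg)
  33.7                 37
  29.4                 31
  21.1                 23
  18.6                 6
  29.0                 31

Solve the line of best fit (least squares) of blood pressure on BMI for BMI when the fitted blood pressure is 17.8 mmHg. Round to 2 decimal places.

n = 5, Σx = 131.8, Σy = 128, Σxy = 3654.2, Σx² = 3632.22
Sxx = Σx² − (Σx)²/n = 3632.22 − 3474.248 = 157.972
Sxy = Σxy − (Σx)(Σy)/n = 3654.2 − 3374.08 = 280.12
b = Sxy/Sxx = 280.12/157.972 = 1.773226
a = ȳ − b·x̄ = 25.6 − 1.773226·26.36 = -21.142228
Set a + b·x = 17.8: x = (17.8 − (-21.142228)) / 1.773226 = 21.961237

21.96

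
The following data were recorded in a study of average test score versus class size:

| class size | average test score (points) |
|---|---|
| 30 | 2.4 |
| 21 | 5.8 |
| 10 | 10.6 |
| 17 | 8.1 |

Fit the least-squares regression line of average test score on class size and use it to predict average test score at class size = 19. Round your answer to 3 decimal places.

6.933

n = 4, Σx = 78, Σy = 26.9, Σxy = 437.5, Σx² = 1730
Sxx = Σx² − (Σx)²/n = 1730 − 1521 = 209
Sxy = Σxy − (Σx)(Σy)/n = 437.5 − 524.55 = -87.05
b = Sxy/Sxx = -87.05/209 = -0.416507
a = ȳ − b·x̄ = 6.725 − (-0.416507)·19.5 = 14.846890
ŷ(19) = a + b·19 = 14.846890 + (-0.416507)·19 = 6.933254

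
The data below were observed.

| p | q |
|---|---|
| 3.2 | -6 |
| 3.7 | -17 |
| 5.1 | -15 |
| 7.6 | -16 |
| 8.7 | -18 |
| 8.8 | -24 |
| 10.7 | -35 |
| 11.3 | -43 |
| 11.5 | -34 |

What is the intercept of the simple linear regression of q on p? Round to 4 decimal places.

n = 9, Σx = 70.6, Σy = -208, Σxy = -1899.4, Σx² = 635.26
Sxx = Σx² − (Σx)²/n = 635.26 − 553.817778 = 81.442222
Sxy = Σxy − (Σx)(Σy)/n = -1899.4 − (-1631.644444) = -267.755556
b = Sxy/Sxx = -267.755556/81.442222 = -3.287675
a = ȳ − b·x̄ = -23.111111 − (-3.287675)·7.844444 = 2.678873

2.6789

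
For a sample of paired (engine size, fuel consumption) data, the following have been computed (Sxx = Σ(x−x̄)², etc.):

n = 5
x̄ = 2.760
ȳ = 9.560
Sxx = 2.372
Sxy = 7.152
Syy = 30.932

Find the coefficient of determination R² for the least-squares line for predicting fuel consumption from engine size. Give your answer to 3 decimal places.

R² = Sxy²/(Sxx·Syy) = (7.152)²/(2.372·30.932) = 0.697160

0.697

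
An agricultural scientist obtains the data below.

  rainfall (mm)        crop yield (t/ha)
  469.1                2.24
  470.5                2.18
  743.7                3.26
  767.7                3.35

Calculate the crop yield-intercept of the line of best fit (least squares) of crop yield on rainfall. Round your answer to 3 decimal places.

0.411

n = 4, Σx = 2451, Σy = 11.03, Σxy = 7072.731, Σx² = 1583878.04
Sxx = Σx² − (Σx)²/n = 1583878.04 − 1501850.25 = 82027.79
Sxy = Σxy − (Σx)(Σy)/n = 7072.731 − 6758.6325 = 314.0985
b = Sxy/Sxx = 314.0985/82027.79 = 0.003829
a = ȳ − b·x̄ = 2.7575 − 0.003829·612.75 = 0.411175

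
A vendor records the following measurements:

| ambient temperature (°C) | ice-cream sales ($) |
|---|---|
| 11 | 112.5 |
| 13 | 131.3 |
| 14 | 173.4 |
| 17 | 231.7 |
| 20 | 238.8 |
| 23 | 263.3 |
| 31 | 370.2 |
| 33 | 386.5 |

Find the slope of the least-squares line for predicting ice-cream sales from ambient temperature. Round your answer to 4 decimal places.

n = 8, Σx = 162, Σy = 1907.7, Σxy = 44373.5, Σx² = 3754
Sxx = Σx² − (Σx)²/n = 3754 − 3280.5 = 473.5
Sxy = Σxy − (Σx)(Σy)/n = 44373.5 − 38630.925 = 5742.575
b = Sxy/Sxx = 5742.575/473.5 = 12.127930

12.1279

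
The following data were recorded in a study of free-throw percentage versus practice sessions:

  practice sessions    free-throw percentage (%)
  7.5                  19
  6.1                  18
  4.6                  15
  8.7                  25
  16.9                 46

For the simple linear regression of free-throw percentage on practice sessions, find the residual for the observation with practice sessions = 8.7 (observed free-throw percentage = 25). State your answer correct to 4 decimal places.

0.5553

n = 5, Σx = 43.8, Σy = 123, Σxy = 1316.2, Σx² = 475.92
Sxx = Σx² − (Σx)²/n = 475.92 − 383.688 = 92.232
Sxy = Σxy − (Σx)(Σy)/n = 1316.2 − 1077.48 = 238.72
b = Sxy/Sxx = 238.72/92.232 = 2.588256
a = ȳ − b·x̄ = 24.6 − 2.588256·8.76 = 1.926880
ŷ(8.7) = 1.926880 + 2.588256·8.7 = 24.444705
residual = y − ŷ = 25 − 24.444705 = 0.555295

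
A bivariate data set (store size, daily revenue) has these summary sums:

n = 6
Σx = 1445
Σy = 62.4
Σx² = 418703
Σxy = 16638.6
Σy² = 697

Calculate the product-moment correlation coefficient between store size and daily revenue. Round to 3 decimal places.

0.874

Sxx = Σx² − (Σx)²/n = 418703 − 348004.166667 = 70698.833333
Sxy = Σxy − (Σx)(Σy)/n = 16638.6 − 15028 = 1610.6
Syy = Σy² − (Σy)²/n = 697 − 648.96 = 48.04
r = Sxy/√(Sxx·Syy) = 1610.6/√(3396371.953333) = 1610.6/1842.924837 = 0.873937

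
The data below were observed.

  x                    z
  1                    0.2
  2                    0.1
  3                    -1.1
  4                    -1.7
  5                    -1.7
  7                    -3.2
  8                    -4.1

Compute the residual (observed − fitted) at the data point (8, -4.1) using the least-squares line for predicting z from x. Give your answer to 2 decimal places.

n = 7, Σx = 30, Σy = -11.5, Σxy = -73.4, Σx² = 168
Sxx = Σx² − (Σx)²/n = 168 − 128.571429 = 39.428571
Sxy = Σxy − (Σx)(Σy)/n = -73.4 − (-49.285714) = -24.114286
b = Sxy/Sxx = -24.114286/39.428571 = -0.611594
a = ȳ − b·x̄ = -1.642857 − (-0.611594)·4.285714 = 0.978261
ŷ(8) = 0.978261 + (-0.611594)·8 = -3.914493
residual = y − ŷ = -4.1 − (-3.914493) = -0.185507

-0.19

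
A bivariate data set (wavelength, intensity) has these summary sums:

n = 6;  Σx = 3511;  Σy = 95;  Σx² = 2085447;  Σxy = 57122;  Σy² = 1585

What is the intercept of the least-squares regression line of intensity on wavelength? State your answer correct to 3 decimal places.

Sxx = Σx² − (Σx)²/n = 2085447 − 2054520.166667 = 30926.833333
Sxy = Σxy − (Σx)(Σy)/n = 57122 − 55590.833333 = 1531.166667
b = Sxy/Sxx = 1531.166667/30926.833333 = 0.049509
a = ȳ − b·x̄ = 15.833333 − 0.049509·585.166667 = -13.137874

-13.138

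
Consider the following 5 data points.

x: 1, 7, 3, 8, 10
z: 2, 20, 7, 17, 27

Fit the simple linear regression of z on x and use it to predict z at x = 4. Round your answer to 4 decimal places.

n = 5, Σx = 29, Σy = 73, Σxy = 569, Σx² = 223
Sxx = Σx² − (Σx)²/n = 223 − 168.2 = 54.8
Sxy = Σxy − (Σx)(Σy)/n = 569 − 423.4 = 145.6
b = Sxy/Sxx = 145.6/54.8 = 2.656934
a = ȳ − b·x̄ = 14.6 − 2.656934·5.8 = -0.810219
ŷ(4) = a + b·4 = -0.810219 + 2.656934·4 = 9.817518

9.8175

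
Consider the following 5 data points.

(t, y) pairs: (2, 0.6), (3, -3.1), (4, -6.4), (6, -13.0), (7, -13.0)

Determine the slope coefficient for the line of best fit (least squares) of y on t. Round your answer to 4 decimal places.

n = 5, Σx = 22, Σy = -34.9, Σxy = -202.7, Σx² = 114
Sxx = Σx² − (Σx)²/n = 114 − 96.8 = 17.2
Sxy = Σxy − (Σx)(Σy)/n = -202.7 − (-153.56) = -49.14
b = Sxy/Sxx = -49.14/17.2 = -2.856977

-2.8570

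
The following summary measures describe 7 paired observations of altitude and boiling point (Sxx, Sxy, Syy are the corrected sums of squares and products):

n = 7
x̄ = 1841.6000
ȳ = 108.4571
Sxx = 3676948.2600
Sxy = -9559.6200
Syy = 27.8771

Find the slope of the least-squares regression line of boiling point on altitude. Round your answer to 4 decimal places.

b = Sxy/Sxx = -9559.62/3676948.26 = -0.002600

-0.0026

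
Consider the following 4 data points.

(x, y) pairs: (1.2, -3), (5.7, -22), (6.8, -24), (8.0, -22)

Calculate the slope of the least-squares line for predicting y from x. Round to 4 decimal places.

n = 4, Σx = 21.7, Σy = -71, Σxy = -468.2, Σx² = 144.17
Sxx = Σx² − (Σx)²/n = 144.17 − 117.7225 = 26.4475
Sxy = Σxy − (Σx)(Σy)/n = -468.2 − (-385.175) = -83.025
b = Sxy/Sxx = -83.025/26.4475 = -3.139238

-3.1392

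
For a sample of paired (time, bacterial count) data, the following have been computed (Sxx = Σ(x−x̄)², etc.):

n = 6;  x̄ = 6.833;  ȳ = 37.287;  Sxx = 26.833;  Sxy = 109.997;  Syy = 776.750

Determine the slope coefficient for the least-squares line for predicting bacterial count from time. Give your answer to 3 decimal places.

4.099

b = Sxy/Sxx = 109.997/26.833 = 4.099318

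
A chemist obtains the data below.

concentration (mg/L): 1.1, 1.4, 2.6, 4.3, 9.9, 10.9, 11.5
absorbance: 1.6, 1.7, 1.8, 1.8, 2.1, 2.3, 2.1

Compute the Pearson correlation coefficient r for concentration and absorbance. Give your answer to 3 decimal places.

0.952

n = 7, Σx = 41.7, Σy = 13.4, Σxy = 86.57, Σx² = 377.49, Σy² = 26.04
Sxx = Σx² − (Σx)²/n = 377.49 − 248.412857 = 129.077143
Sxy = Σxy − (Σx)(Σy)/n = 86.57 − 79.825714 = 6.744286
Syy = Σy² − (Σy)²/n = 26.04 − 25.651429 = 0.388571
r = Sxy/√(Sxx·Syy) = 6.744286/√(50.155690) = 6.744286/7.082068 = 0.952305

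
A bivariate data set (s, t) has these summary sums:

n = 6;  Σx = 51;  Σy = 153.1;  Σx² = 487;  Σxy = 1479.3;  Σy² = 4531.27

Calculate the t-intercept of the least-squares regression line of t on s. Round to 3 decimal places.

-2.756

Sxx = Σx² − (Σx)²/n = 487 − 433.5 = 53.5
Sxy = Σxy − (Σx)(Σy)/n = 1479.3 − 1301.35 = 177.95
b = Sxy/Sxx = 177.95/53.5 = 3.326168
a = ȳ − b·x̄ = 25.516667 − 3.326168·8.5 = -2.755763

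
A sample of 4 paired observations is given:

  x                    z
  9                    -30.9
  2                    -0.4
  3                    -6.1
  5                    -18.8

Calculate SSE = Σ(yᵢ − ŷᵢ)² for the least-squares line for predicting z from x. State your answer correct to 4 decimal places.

19.0339

n = 4, Σx = 19, Σy = -56.2, Σxy = -391.2, Σx² = 119, Σy² = 1345.62
Sxx = Σx² − (Σx)²/n = 119 − 90.25 = 28.75
Sxy = Σxy − (Σx)(Σy)/n = -391.2 − (-266.95) = -124.25
Syy = Σy² − (Σy)²/n = 1345.62 − 789.61 = 556.01
b = Sxy/Sxx = -124.25/28.75 = -4.321739
SSE = Syy − b·Sxy = 556.01 − (-4.321739)·(-124.25) = 19.033913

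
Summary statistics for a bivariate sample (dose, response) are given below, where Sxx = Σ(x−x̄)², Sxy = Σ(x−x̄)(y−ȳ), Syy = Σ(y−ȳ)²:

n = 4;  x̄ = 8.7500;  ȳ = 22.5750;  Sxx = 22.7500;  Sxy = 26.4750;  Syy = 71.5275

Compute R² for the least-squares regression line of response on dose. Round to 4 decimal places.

R² = Sxy²/(Sxx·Syy) = (26.475)²/(22.75·71.5275) = 0.430742

0.4307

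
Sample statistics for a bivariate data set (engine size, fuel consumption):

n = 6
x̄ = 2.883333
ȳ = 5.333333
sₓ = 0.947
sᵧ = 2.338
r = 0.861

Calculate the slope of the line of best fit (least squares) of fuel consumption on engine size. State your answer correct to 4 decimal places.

2.1257

b = r · sᵧ/sₓ = 0.861 · 2.338/0.947 = 2.125679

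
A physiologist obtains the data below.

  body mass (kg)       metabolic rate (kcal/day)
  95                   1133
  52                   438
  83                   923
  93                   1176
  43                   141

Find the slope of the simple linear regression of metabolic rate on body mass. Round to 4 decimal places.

n = 5, Σx = 366, Σy = 3811, Σxy = 322451, Σx² = 29116
Sxx = Σx² − (Σx)²/n = 29116 − 26791.2 = 2324.8
Sxy = Σxy − (Σx)(Σy)/n = 322451 − 278965.2 = 43485.8
b = Sxy/Sxx = 43485.8/2324.8 = 18.705179

18.7052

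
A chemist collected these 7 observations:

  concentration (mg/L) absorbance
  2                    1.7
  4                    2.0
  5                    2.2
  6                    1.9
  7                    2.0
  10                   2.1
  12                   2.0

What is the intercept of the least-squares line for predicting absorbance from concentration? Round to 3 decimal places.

1.852

n = 7, Σx = 46, Σy = 13.9, Σxy = 92.8, Σx² = 374
Sxx = Σx² − (Σx)²/n = 374 − 302.285714 = 71.714286
Sxy = Σxy − (Σx)(Σy)/n = 92.8 − 91.342857 = 1.457143
b = Sxy/Sxx = 1.457143/71.714286 = 0.020319
a = ȳ − b·x̄ = 1.985714 − 0.020319·6.571429 = 1.852191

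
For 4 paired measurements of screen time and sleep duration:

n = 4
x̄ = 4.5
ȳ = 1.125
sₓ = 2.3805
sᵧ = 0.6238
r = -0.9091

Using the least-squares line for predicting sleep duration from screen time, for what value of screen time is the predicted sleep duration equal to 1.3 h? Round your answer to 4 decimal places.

3.7654

b = r · sᵧ/sₓ = -0.9091 · 0.6238/2.3805 = -0.238226
a = ȳ − b·x̄ = 1.125 − (-0.238226)·4.5 = 2.197016
Set a + b·x = 1.3: x = (1.3 − 2.197016) / (-0.238226) = 3.765403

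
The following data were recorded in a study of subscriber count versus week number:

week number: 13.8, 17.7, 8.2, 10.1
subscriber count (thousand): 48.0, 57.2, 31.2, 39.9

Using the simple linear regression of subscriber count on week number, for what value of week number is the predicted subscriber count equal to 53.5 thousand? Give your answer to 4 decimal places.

n = 4, Σx = 49.8, Σy = 176.3, Σxy = 2333.67, Σx² = 672.98
Sxx = Σx² − (Σx)²/n = 672.98 − 620.01 = 52.97
Sxy = Σxy − (Σx)(Σy)/n = 2333.67 − 2194.935 = 138.735
b = Sxy/Sxx = 138.735/52.97 = 2.619124
a = ȳ − b·x̄ = 44.075 − 2.619124·12.45 = 11.466906
Set a + b·x = 53.5: x = (53.5 − 11.466906) / 2.619124 = 16.048531

16.0485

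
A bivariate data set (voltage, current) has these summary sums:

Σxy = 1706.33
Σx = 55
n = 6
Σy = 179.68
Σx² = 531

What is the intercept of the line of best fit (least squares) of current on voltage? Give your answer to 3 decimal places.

Sxx = Σx² − (Σx)²/n = 531 − 504.166667 = 26.833333
Sxy = Σxy − (Σx)(Σy)/n = 1706.33 − 1647.066667 = 59.263333
b = Sxy/Sxx = 59.263333/26.833333 = 2.208571
a = ȳ − b·x̄ = 29.946667 − 2.208571·9.166667 = 9.701429

9.701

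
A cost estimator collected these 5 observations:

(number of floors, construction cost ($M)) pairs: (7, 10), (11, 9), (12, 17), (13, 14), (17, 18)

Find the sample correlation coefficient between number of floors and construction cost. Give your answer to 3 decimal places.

n = 5, Σx = 60, Σy = 68, Σxy = 861, Σx² = 772, Σy² = 990
Sxx = Σx² − (Σx)²/n = 772 − 720 = 52
Sxy = Σxy − (Σx)(Σy)/n = 861 − 816 = 45
Syy = Σy² − (Σy)²/n = 990 − 924.8 = 65.2
r = Sxy/√(Sxx·Syy) = 45/√(3390.4) = 45/58.227141 = 0.772835

0.773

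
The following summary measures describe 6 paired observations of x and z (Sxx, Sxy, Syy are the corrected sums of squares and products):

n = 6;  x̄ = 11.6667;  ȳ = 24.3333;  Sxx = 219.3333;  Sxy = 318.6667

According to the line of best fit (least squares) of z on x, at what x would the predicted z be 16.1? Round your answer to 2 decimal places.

6.00

b = Sxy/Sxx = 318.6667/219.3333 = 1.452888
a = ȳ − b·x̄ = 24.3333 − 1.452888·11.6667 = 7.382893
Set a + b·x = 16.1: x = (16.1 − 7.382893) / 1.452888 = 5.999849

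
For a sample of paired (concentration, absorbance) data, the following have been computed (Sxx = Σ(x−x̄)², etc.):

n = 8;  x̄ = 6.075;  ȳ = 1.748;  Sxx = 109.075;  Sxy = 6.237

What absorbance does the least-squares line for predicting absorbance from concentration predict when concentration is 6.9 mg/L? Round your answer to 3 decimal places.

1.795

b = Sxy/Sxx = 6.237/109.075 = 0.057181
a = ȳ − b·x̄ = 1.748 − 0.057181·6.075 = 1.400626
ŷ(6.9) = a + b·6.9 = 1.400626 + 0.057181·6.9 = 1.795174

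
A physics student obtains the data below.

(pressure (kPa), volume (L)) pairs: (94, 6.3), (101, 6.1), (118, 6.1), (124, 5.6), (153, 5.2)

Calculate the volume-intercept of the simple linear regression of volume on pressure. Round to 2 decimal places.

8.04

n = 5, Σx = 590, Σy = 29.3, Σxy = 3418.1, Σx² = 71746
Sxx = Σx² − (Σx)²/n = 71746 − 69620 = 2126
Sxy = Σxy − (Σx)(Σy)/n = 3418.1 − 3457.4 = -39.3
b = Sxy/Sxx = -39.3/2126 = -0.018485
a = ȳ − b·x̄ = 5.86 − (-0.018485)·118 = 8.041279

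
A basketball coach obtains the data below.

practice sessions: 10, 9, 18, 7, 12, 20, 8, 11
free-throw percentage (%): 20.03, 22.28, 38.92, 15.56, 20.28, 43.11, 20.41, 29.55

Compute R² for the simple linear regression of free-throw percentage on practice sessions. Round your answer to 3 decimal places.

0.887

n = 8, Σx = 95, Σy = 210.14, Σxy = 2804.19, Σx² = 1283, Σy² = 6214.0004
Sxx = Σx² − (Σx)²/n = 1283 − 1128.125 = 154.875
Sxy = Σxy − (Σx)(Σy)/n = 2804.19 − 2495.4125 = 308.7775
Syy = Σy² − (Σy)²/n = 6214.0004 − 5519.85245 = 694.14795
R² = Sxy²/(Sxx·Syy) = (308.7775)²/(154.875·694.14795) = 0.886866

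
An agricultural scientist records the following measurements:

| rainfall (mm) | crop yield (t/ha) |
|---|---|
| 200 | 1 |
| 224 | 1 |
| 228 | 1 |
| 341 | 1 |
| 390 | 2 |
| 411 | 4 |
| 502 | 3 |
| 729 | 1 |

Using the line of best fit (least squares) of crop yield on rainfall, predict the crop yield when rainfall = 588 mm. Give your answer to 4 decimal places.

2.0932

n = 8, Σx = 3025, Σy = 14, Σxy = 5652, Σx² = 1362907
Sxx = Σx² − (Σx)²/n = 1362907 − 1143828.125 = 219078.875
Sxy = Σxy − (Σx)(Σy)/n = 5652 − 5293.75 = 358.25
b = Sxy/Sxx = 358.25/219078.875 = 0.001635
a = ȳ − b·x̄ = 1.75 − 0.001635·378.125 = 1.131669
ŷ(588) = a + b·588 = 1.131669 + 0.001635·588 = 2.093199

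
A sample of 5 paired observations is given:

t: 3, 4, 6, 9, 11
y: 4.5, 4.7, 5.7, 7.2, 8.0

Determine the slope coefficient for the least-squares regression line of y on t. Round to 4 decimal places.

0.4566

n = 5, Σx = 33, Σy = 30.1, Σxy = 219.3, Σx² = 263
Sxx = Σx² − (Σx)²/n = 263 − 217.8 = 45.2
Sxy = Σxy − (Σx)(Σy)/n = 219.3 − 198.66 = 20.64
b = Sxy/Sxx = 20.64/45.2 = 0.456637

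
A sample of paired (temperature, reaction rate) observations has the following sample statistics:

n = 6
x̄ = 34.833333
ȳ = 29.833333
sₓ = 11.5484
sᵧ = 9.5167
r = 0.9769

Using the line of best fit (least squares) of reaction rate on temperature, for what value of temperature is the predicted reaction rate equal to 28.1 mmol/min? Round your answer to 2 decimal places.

b = r · sᵧ/sₓ = 0.9769 · 9.5167/11.5484 = 0.805035
a = ȳ − b·x̄ = 29.833333 − 0.805035·34.833333 = 1.791287
Set a + b·x = 28.1: x = (28.1 − 1.791287) / 0.805035 = 32.680217

32.68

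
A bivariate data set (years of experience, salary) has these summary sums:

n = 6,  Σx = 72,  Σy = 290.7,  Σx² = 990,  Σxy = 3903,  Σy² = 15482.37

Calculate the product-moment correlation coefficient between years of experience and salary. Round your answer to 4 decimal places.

Sxx = Σx² − (Σx)²/n = 990 − 864 = 126
Sxy = Σxy − (Σx)(Σy)/n = 3903 − 3488.4 = 414.6
Syy = Σy² − (Σy)²/n = 15482.37 − 14084.415 = 1397.955
r = Sxy/√(Sxx·Syy) = 414.6/√(176142.33) = 414.6/419.693138 = 0.987865

0.9879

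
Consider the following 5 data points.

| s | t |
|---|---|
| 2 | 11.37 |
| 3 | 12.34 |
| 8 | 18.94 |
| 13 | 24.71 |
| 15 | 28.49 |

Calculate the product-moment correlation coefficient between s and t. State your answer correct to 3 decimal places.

n = 5, Σx = 41, Σy = 95.85, Σxy = 959.86, Σx² = 471, Σy² = 2062.5403
Sxx = Σx² − (Σx)²/n = 471 − 336.2 = 134.8
Sxy = Σxy − (Σx)(Σy)/n = 959.86 − 785.97 = 173.89
Syy = Σy² − (Σy)²/n = 2062.5403 − 1837.4445 = 225.0958
r = Sxy/√(Sxx·Syy) = 173.89/√(30342.91384) = 173.89/174.192175 = 0.998265

0.998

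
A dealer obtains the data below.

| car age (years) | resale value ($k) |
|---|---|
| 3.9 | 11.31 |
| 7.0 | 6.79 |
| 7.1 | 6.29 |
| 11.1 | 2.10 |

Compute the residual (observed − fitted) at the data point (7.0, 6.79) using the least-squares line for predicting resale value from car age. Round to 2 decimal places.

n = 4, Σx = 29.1, Σy = 26.49, Σxy = 159.608, Σx² = 237.83
Sxx = Σx² − (Σx)²/n = 237.83 − 211.7025 = 26.1275
Sxy = Σxy − (Σx)(Σy)/n = 159.608 − 192.71475 = -33.10675
b = Sxy/Sxx = -33.10675/26.1275 = -1.267123
a = ȳ − b·x̄ = 6.6225 − (-1.267123)·7.275 = 15.840818
ŷ(7.0) = 15.840818 + (-1.267123)·7 = 6.970959
residual = y − ŷ = 6.79 − 6.970959 = -0.180959

-0.18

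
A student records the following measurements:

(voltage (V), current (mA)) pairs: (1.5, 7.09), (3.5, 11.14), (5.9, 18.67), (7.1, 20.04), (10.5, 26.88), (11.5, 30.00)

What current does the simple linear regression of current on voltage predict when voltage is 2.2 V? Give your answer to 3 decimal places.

8.890

n = 6, Σx = 40, Σy = 113.82, Σxy = 929.302, Σx² = 342.22
Sxx = Σx² − (Σx)²/n = 342.22 − 266.666667 = 75.553333
Sxy = Σxy − (Σx)(Σy)/n = 929.302 − 758.8 = 170.502
b = Sxy/Sxx = 170.502/75.553333 = 2.256710
a = ȳ − b·x̄ = 18.97 − 2.256710·6.666667 = 3.925263
ŷ(2.2) = a + b·2.2 = 3.925263 + 2.256710·2.2 = 8.890026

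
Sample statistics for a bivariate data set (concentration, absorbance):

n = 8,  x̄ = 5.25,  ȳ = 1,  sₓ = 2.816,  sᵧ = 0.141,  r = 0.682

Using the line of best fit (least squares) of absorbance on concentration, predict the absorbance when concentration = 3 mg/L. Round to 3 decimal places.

0.923

b = r · sᵧ/sₓ = 0.682 · 0.141/2.816 = 0.034148
a = ȳ − b·x̄ = 1 − 0.034148·5.25 = 0.820721
ŷ(3) = a + b·3 = 0.820721 + 0.034148·3 = 0.923166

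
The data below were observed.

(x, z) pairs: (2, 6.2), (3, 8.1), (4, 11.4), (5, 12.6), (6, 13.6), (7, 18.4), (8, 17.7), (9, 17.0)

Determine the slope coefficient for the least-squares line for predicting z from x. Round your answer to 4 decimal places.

1.7333

n = 8, Σx = 44, Σy = 105, Σxy = 650.3, Σx² = 284
Sxx = Σx² − (Σx)²/n = 284 − 242 = 42
Sxy = Σxy − (Σx)(Σy)/n = 650.3 − 577.5 = 72.8
b = Sxy/Sxx = 72.8/42 = 1.733333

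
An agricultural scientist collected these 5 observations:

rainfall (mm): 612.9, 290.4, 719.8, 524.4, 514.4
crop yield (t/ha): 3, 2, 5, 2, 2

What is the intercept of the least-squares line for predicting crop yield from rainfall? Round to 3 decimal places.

-0.603

n = 5, Σx = 2661.9, Σy = 14, Σxy = 8096.1, Σx² = 1517693.33
Sxx = Σx² − (Σx)²/n = 1517693.33 − 1417142.322 = 100551.008
Sxy = Σxy − (Σx)(Σy)/n = 8096.1 − 7453.32 = 642.78
b = Sxy/Sxx = 642.78/100551.008 = 0.006393
a = ȳ − b·x̄ = 2.8 − 0.006393·532.38 = -0.603280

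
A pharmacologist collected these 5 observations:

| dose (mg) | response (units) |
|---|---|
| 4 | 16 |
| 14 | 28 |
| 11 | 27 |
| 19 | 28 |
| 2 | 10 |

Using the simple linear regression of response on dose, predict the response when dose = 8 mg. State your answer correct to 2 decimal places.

n = 5, Σx = 50, Σy = 109, Σxy = 1305, Σx² = 698
Sxx = Σx² − (Σx)²/n = 698 − 500 = 198
Sxy = Σxy − (Σx)(Σy)/n = 1305 − 1090 = 215
b = Sxy/Sxx = 215/198 = 1.085859
a = ȳ − b·x̄ = 21.8 − 1.085859·10 = 10.941414
ŷ(8) = a + b·8 = 10.941414 + 1.085859·8 = 19.628283

19.63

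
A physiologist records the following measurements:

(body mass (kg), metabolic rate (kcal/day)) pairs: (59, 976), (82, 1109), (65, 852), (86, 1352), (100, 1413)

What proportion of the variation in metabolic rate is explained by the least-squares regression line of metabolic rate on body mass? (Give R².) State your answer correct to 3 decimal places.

0.828

n = 5, Σx = 392, Σy = 5702, Σxy = 461474, Σx² = 31826, Σy² = 6732834
Sxx = Σx² − (Σx)²/n = 31826 − 30732.8 = 1093.2
Sxy = Σxy − (Σx)(Σy)/n = 461474 − 447036.8 = 14437.2
Syy = Σy² − (Σy)²/n = 6732834 − 6502560.8 = 230273.2
R² = Sxy²/(Sxx·Syy) = (14437.2)²/(1093.2·230273.2) = 0.827986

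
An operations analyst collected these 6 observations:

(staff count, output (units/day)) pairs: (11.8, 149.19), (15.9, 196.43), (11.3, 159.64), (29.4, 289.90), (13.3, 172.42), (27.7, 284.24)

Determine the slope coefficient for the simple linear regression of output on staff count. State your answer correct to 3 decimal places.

7.652

n = 6, Σx = 109.4, Σy = 1251.82, Σxy = 25377.305, Σx² = 2328.28
Sxx = Σx² − (Σx)²/n = 2328.28 − 1994.726667 = 333.553333
Sxy = Σxy − (Σx)(Σy)/n = 25377.305 − 22824.851333 = 2552.453667
b = Sxy/Sxx = 2552.453667/333.553333 = 7.652310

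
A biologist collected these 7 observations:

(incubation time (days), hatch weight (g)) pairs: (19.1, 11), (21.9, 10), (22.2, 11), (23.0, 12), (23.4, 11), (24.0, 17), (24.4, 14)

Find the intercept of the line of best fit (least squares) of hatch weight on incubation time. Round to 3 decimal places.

n = 7, Σx = 158, Σy = 86, Σxy = 1956.3, Σx² = 3585.18
Sxx = Σx² − (Σx)²/n = 3585.18 − 3566.285714 = 18.894286
Sxy = Σxy − (Σx)(Σy)/n = 1956.3 − 1941.142857 = 15.157143
b = Sxy/Sxx = 15.157143/18.894286 = 0.802208
a = ȳ − b·x̄ = 12.285714 − 0.802208·22.571429 = -5.821261

-5.821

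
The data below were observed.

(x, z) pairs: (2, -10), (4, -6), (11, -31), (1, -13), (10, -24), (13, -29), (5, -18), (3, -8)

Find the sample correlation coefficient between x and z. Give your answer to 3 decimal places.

n = 8, Σx = 49, Σy = -139, Σxy = -1129, Σx² = 445, Σy² = 3071
Sxx = Σx² − (Σx)²/n = 445 − 300.125 = 144.875
Sxy = Σxy − (Σx)(Σy)/n = -1129 − (-851.375) = -277.625
Syy = Σy² − (Σy)²/n = 3071 − 2415.125 = 655.875
r = Sxy/√(Sxx·Syy) = -277.625/√(95019.890625) = -277.625/308.252965 = -0.900640

-0.901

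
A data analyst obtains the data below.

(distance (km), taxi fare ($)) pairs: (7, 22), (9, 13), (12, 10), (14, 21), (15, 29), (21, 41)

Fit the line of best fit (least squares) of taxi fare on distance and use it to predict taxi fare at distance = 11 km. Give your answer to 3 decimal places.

n = 6, Σx = 78, Σy = 136, Σxy = 1981, Σx² = 1136
Sxx = Σx² − (Σx)²/n = 1136 − 1014 = 122
Sxy = Σxy − (Σx)(Σy)/n = 1981 − 1768 = 213
b = Sxy/Sxx = 213/122 = 1.745902
a = ȳ − b·x̄ = 22.666667 − 1.745902·13 = -0.030055
ŷ(11) = a + b·11 = -0.030055 + 1.745902·11 = 19.174863

19.175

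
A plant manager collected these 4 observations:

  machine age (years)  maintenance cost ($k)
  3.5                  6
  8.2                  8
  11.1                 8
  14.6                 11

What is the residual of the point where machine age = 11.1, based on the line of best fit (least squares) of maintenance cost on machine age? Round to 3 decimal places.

n = 4, Σx = 37.4, Σy = 33, Σxy = 336, Σx² = 415.86
Sxx = Σx² − (Σx)²/n = 415.86 − 349.69 = 66.17
Sxy = Σxy − (Σx)(Σy)/n = 336 − 308.55 = 27.45
b = Sxy/Sxx = 27.45/66.17 = 0.414841
a = ȳ − b·x̄ = 8.25 − 0.414841·9.35 = 4.371241
ŷ(11.1) = 4.371241 + 0.414841·11.1 = 8.975971
residual = y − ŷ = 8 − 8.975971 = -0.975971

-0.976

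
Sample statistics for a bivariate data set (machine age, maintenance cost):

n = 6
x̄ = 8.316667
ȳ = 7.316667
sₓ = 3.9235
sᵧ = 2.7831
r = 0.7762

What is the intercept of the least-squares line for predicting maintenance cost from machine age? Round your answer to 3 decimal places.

b = r · sᵧ/sₓ = 0.7762 · 2.7831/3.9235 = 0.550591
a = ȳ − b·x̄ = 7.316667 − 0.550591·8.316667 = 2.737588

2.738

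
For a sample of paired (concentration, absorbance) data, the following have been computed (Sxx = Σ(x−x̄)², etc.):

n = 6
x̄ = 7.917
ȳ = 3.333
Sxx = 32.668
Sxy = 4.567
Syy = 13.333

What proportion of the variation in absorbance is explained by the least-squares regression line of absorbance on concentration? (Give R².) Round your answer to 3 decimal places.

R² = Sxy²/(Sxx·Syy) = (4.567)²/(32.668·13.333) = 0.047886

0.048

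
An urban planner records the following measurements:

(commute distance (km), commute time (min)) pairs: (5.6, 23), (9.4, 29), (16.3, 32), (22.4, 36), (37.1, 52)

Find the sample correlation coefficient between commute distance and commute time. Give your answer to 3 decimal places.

n = 5, Σx = 90.8, Σy = 172, Σxy = 3658.6, Σx² = 2263.58, Σy² = 6394
Sxx = Σx² − (Σx)²/n = 2263.58 − 1648.928 = 614.652
Sxy = Σxy − (Σx)(Σy)/n = 3658.6 − 3123.52 = 535.08
Syy = Σy² − (Σy)²/n = 6394 − 5916.8 = 477.2
r = Sxy/√(Sxx·Syy) = 535.08/√(293311.9344) = 535.08/541.582805 = 0.987993

0.988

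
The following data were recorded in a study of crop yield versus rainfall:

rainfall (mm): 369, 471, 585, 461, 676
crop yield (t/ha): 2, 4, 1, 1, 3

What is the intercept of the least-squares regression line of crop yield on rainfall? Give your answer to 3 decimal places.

1.664

n = 5, Σx = 2562, Σy = 11, Σxy = 5696, Σx² = 1369724
Sxx = Σx² − (Σx)²/n = 1369724 − 1312768.8 = 56955.2
Sxy = Σxy − (Σx)(Σy)/n = 5696 − 5636.4 = 59.6
b = Sxy/Sxx = 59.6/56955.2 = 0.001046
a = ȳ − b·x̄ = 2.2 − 0.001046·512.4 = 1.663806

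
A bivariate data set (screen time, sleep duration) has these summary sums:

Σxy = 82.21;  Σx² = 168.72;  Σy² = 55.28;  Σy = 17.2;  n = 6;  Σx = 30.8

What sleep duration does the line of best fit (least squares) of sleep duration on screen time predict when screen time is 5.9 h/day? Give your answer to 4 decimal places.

2.4272

Sxx = Σx² − (Σx)²/n = 168.72 − 158.106667 = 10.613333
Sxy = Σxy − (Σx)(Σy)/n = 82.21 − 88.293333 = -6.083333
b = Sxy/Sxx = -6.083333/10.613333 = -0.573178
a = ȳ − b·x̄ = 2.866667 − (-0.573178)·5.133333 = 5.808982
ŷ(5.9) = a + b·5.9 = 5.808982 + (-0.573178)·5.9 = 2.427230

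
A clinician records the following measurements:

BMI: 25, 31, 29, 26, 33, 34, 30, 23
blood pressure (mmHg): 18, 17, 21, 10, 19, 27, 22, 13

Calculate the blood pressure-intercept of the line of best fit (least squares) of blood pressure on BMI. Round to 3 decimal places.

-10.095

n = 8, Σx = 231, Σy = 147, Σxy = 4350, Σx² = 6777
Sxx = Σx² − (Σx)²/n = 6777 − 6670.125 = 106.875
Sxy = Σxy − (Σx)(Σy)/n = 4350 − 4244.625 = 105.375
b = Sxy/Sxx = 105.375/106.875 = 0.985965
a = ȳ − b·x̄ = 18.375 − 0.985965·28.875 = -10.094737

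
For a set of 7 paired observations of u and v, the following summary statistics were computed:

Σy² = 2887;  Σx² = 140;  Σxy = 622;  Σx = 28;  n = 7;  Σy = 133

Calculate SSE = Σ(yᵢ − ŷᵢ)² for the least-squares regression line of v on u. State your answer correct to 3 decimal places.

70.714

Sxx = Σx² − (Σx)²/n = 140 − 112 = 28
Sxy = Σxy − (Σx)(Σy)/n = 622 − 532 = 90
Syy = Σy² − (Σy)²/n = 2887 − 2527 = 360
b = Sxy/Sxx = 90/28 = 3.214286
SSE = Syy − b·Sxy = 360 − 3.214286·90 = 70.714286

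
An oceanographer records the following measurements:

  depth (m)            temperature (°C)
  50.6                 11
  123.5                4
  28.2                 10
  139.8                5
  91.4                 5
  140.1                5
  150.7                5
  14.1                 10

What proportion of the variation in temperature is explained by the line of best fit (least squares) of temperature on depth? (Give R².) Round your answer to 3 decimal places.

0.802

n = 8, Σx = 738.4, Σy = 55, Σxy = 4083.6, Σx² = 89043.16, Σy² = 437
Sxx = Σx² − (Σx)²/n = 89043.16 − 68154.32 = 20888.84
Sxy = Σxy − (Σx)(Σy)/n = 4083.6 − 5076.5 = -992.9
Syy = Σy² − (Σy)²/n = 437 − 378.125 = 58.875
R² = Sxy²/(Sxx·Syy) = (-992.9)²/(20888.84·58.875) = 0.801615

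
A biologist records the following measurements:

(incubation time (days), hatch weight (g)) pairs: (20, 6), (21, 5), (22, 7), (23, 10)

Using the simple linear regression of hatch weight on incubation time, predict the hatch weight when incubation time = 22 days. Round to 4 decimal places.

n = 4, Σx = 86, Σy = 28, Σxy = 609, Σx² = 1854
Sxx = Σx² − (Σx)²/n = 1854 − 1849 = 5
Sxy = Σxy − (Σx)(Σy)/n = 609 − 602 = 7
b = Sxy/Sxx = 7/5 = 1.4
a = ȳ − b·x̄ = 7 − 1.4·21.5 = -23.1
ŷ(22) = a + b·22 = -23.1 + 1.4·22 = 7.7

7.7000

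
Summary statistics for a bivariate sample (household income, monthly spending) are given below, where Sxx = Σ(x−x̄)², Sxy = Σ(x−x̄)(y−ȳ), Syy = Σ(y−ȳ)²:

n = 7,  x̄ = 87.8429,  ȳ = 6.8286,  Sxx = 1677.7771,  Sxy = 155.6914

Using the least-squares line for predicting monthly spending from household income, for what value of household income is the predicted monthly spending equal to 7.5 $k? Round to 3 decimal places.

95.078

b = Sxy/Sxx = 155.6914/1677.7771 = 0.092796
a = ȳ − b·x̄ = 6.8286 − 0.092796·87.8429 = -1.322890
Set a + b·x = 7.5: x = (7.5 − (-1.322890)) / 0.092796 = 95.078107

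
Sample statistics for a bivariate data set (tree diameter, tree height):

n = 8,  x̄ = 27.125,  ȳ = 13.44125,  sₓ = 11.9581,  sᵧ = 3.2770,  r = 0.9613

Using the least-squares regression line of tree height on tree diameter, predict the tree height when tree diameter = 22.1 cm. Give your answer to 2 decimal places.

b = r · sᵧ/sₓ = 0.9613 · 3.277/11.9581 = 0.263435
a = ȳ − b·x̄ = 13.44125 − 0.263435·27.125 = 6.295580
ŷ(22.1) = a + b·22.1 = 6.295580 + 0.263435·22.1 = 12.117490

12.12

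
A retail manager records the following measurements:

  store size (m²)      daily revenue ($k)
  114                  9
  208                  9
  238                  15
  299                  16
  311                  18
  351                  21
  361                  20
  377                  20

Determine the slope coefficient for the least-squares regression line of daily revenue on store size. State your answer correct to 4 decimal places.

n = 8, Σx = 2259, Σy = 128, Σxy = 38981, Σx² = 694677
Sxx = Σx² − (Σx)²/n = 694677 − 637885.125 = 56791.875
Sxy = Σxy − (Σx)(Σy)/n = 38981 − 36144 = 2837
b = Sxy/Sxx = 2837/56791.875 = 0.049954

0.0500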